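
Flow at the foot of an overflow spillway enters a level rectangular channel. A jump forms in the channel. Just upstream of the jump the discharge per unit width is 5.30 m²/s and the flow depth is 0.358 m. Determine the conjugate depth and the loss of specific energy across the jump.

V₁ = q/y₁ = 5.30/0.358 = 14.8 m/s. Fr₁ = V₁/√(g·y₁) = 14.8/√(9.81×0.358) = 7.90.
From the momentum equation for a rectangular channel, y₂/y₁ = ½[√(1 + 8Fr₁²) − 1] = ½[√500.3 − 1] = 10.7.
y₂ = 10.7 × 0.358 = 3.82 m.
Head loss: ΔE = (y₂ − y₁)³/(4y₁y₂) = (3.82 − 0.358)³/(4×0.358×3.82) = 41.7/5.48 = 7.61 m.

y₂ = 3.82 m; ΔE = 7.61 m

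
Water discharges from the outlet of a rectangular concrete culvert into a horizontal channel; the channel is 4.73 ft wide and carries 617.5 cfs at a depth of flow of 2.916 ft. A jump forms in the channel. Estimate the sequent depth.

q = Q/b = 617.5/4.73 = 130.5 ft²/s; V₁ = q/y₁ = 44.77 ft/s. Fr₁ = V₁/√(g·y₁) = 4.620.
Sequent-depth ratio: y₂/y₁ = ½[√(1 + 8Fr₁²) − 1] = ½[√171.77 − 1] = 6.053.
y₂ = 6.053 × 2.916 = 17.65 ft.

y₂ = 17.65 ft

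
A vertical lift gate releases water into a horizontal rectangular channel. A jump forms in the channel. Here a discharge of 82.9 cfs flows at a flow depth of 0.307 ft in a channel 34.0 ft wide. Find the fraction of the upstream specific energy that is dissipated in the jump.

ΔE/E₁ = 0.180 (18.0%)

q = Q/b = 82.9/34.0 = 2.44 ft²/s; V₁ = q/y₁ = 7.94 ft/s. Fr₁ = V₁/√(g·y₁) = 2.53.
By Bélanger, y₂/y₁ = ½[√(1 + 8Fr₁²) − 1] = ½[√52.05 − 1] = 3.11.
y₂ = 3.11 × 0.307 = 0.954 ft.
E₁ = y₁ + V₁²/2g = 1.29 ft. ΔE = (y₂ − y₁)³/(4y₁y₂) = 0.231 ft. ΔE/E₁ = 0.231/1.29 = 0.180.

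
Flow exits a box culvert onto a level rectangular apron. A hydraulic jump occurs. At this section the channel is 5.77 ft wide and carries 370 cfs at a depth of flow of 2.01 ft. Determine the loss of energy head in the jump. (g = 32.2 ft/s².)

ΔE = 6.90 ft

q = Q/b = 370/5.77 = 64.1 ft²/s; V₁ = q/y₁ = 31.9 ft/s. Fr₁ = V₁/√(g·y₁) = 3.97.
Sequent-depth ratio: y₂/y₁ = ½[√(1 + 8Fr₁²) − 1] = ½[√126.8 − 1] = 5.13.
y₂ = 5.13 × 2.01 = 10.3 ft.
Head loss: ΔE = (y₂ − y₁)³/(4y₁y₂) = (10.3 − 2.01)³/(4×2.01×10.3) = 572/82.9 = 6.90 ft.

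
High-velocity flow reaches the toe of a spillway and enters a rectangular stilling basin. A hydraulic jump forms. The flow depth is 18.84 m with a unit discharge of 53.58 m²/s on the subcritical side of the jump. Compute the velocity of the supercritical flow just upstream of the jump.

V₂ = q/y₂ = 53.58/18.84 = 2.844 m/s; Fr₂ = V₂/√(g·y₂) = 0.2092.
Applying the sequent-depth relation in reverse, y₁/y₂ = ½[√(1 + 8Fr₂²) − 1] = ½[√1.3501 − 1] = 0.08097.
y₁ = 0.08097 × 18.84 = 1.525 m.
V₁ = q/y₁ = 53.58/1.525 = 35.12 m/s.

V₁ = 35.12 m/s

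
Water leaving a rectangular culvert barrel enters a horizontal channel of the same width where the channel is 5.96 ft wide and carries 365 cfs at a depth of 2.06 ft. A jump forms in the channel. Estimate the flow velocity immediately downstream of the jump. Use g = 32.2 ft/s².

q = Q/b = 365/5.96 = 61.2 ft²/s; V₁ = q/y₁ = 29.7 ft/s. Fr₁ = V₁/√(g·y₁) = 3.65.
From the momentum equation for a rectangular channel, y₂/y₁ = ½[√(1 + 8Fr₁²) − 1] = ½[√107.6 − 1] = 4.69.
y₂ = 4.69 × 2.06 = 9.65 ft.
V₂ = q/y₂ = 61.2/9.65 = 6.34 ft/s.

V₂ = 6.34 ft/s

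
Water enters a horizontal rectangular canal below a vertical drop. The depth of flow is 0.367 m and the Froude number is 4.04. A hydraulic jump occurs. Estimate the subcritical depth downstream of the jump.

Fr₁ = 4.04 (given).
Bélanger equation: y₂/y₁ = ½[√(1 + 8Fr₁²) − 1] = ½[√131.6 − 1] = 5.24.
y₂ = 5.24 × 0.367 = 1.92 m.

y₂ = 1.92 m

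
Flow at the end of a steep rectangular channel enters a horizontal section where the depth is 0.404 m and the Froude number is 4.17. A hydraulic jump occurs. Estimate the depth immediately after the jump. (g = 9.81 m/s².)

y₂ = 2.19 m

Fr₁ = 4.17 (given).
By Bélanger, y₂/y₁ = ½[√(1 + 8Fr₁²) − 1] = ½[√140.1 − 1] = 5.42.
y₂ = 5.42 × 0.404 = 2.19 m.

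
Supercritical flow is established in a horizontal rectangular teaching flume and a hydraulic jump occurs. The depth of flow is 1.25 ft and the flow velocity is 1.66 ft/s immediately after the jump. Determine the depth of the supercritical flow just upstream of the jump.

Fr₂ = V₂/√(g·y₂) = 1.66/√(32.2×1.25) = 0.262.
Applying the sequent-depth relation in reverse, y₁/y₂ = ½[√(1 + 8Fr₂²) − 1] = ½[√1.548 − 1] = 0.122.
y₁ = 0.122 × 1.25 = 0.153 ft.

y₁ = 0.153 ft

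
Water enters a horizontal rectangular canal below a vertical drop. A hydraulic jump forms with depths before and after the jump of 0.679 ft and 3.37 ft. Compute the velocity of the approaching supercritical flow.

For a rectangular channel the momentum equation gives q² = ½·g·y₁·y₂·(y₁ + y₂) = ½×32.2×0.679×3.37×4.05 = 149.
q = √149 = 12.2 ft²/s.
V₁ = q/y₁ = 12.2/0.679 = 18.0 ft/s.

V₁ = 18.0 ft/s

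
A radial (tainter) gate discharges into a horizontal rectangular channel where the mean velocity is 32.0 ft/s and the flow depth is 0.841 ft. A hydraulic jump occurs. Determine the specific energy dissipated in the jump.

Fr₁ = V₁/√(g·y₁) = 32.0/√(32.2×0.841) = 6.15.
By Bélanger, y₂/y₁ = ½[√(1 + 8Fr₁²) − 1] = ½[√303.5 − 1] = 8.21.
y₂ = 8.21 × 0.841 = 6.91 ft.
Head loss: ΔE = (y₂ − y₁)³/(4y₁y₂) = (6.91 − 0.841)³/(4×0.841×6.91) = 223/23.2 = 9.60 ft.

ΔE = 9.60 ft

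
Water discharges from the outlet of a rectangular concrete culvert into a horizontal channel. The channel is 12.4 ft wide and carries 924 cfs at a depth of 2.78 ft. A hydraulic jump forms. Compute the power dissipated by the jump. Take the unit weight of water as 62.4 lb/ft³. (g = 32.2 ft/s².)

q = Q/b = 924/12.4 = 74.5 ft²/s; V₁ = q/y₁ = 26.8 ft/s. Fr₁ = V₁/√(g·y₁) = 2.83.
By Bélanger, y₂/y₁ = ½[√(1 + 8Fr₁²) − 1] = ½[√65.21 − 1] = 3.54.
y₂ = 3.54 × 2.78 = 9.83 ft.
V₂ = q/y₂ = 74.5/9.83 = 7.58 ft/s. E₁ = y₁ + V₁²/2g = 13.9 ft; E₂ = y₂ + V₂²/2g = 10.7 ft. ΔE = E₁ − E₂ = 3.21 ft.
P = γ·Q·ΔE/550 = 62.4 × 924 × 3.21 / 550 = 337 hp.

P = 337 hp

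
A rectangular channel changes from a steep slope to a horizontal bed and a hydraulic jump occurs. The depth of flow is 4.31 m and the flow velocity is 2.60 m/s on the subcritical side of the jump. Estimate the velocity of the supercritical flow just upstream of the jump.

Fr₂ = V₂/√(g·y₂) = 2.60/√(9.81×4.31) = 0.400.
Applying the sequent-depth relation in reverse, y₁/y₂ = ½[√(1 + 8Fr₂²) − 1] = ½[√2.279 − 1] = 0.255.
y₁ = 0.255 × 4.31 = 1.10 m.
V₁ = q/y₁ = 11.2/1.10 = 10.2 m/s.

V₁ = 10.2 m/s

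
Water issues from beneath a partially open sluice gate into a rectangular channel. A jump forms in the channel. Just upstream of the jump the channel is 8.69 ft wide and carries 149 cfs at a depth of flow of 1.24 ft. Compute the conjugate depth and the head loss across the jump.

q = Q/b = 149/8.69 = 17.1 ft²/s; V₁ = q/y₁ = 13.8 ft/s. Fr₁ = V₁/√(g·y₁) = 2.19.
By Bélanger, y₂/y₁ = ½[√(1 + 8Fr₁²) − 1] = ½[√39.31 − 1] = 2.63.
y₂ = 2.63 × 1.24 = 3.27 ft.
V₂ = q/y₂ = 17.1/3.27 = 5.25 ft/s. E₁ = y₁ + V₁²/2g = 4.21 ft; E₂ = y₂ + V₂²/2g = 3.69 ft. ΔE = E₁ − E₂ = 0.514 ft.

y₂ = 3.27 ft; ΔE = 0.514 ft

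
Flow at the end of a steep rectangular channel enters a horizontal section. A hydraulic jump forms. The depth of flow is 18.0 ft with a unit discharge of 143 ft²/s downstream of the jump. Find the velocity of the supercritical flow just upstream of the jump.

V₂ = q/y₂ = 143/18.0 = 7.94 ft/s; Fr₂ = V₂/√(g·y₂) = 0.330.
Since the conjugate-depth ratio holds either way, y₁/y₂ = ½[√(1 + 8Fr₂²) − 1] = ½[√1.871 − 1] = 0.184.
y₁ = 0.184 × 18.0 = 3.31 ft.
V₁ = q/y₁ = 143/3.31 = 43.2 ft/s.

V₁ = 43.2 ft/s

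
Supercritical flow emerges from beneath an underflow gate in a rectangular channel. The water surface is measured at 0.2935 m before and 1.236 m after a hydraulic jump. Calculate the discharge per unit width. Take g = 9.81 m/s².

q = 1.650 m²/s

For a rectangular channel the momentum equation gives q² = ½·g·y₁·y₂·(y₁ + y₂) = ½×9.81×0.2935×1.236×1.530 = 2.722.
q = √2.722 = 1.650 m²/s.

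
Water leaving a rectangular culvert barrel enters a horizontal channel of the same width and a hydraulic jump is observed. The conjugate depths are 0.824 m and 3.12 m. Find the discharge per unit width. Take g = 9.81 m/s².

For a rectangular channel the momentum equation gives q² = ½·g·y₁·y₂·(y₁ + y₂) = ½×9.81×0.824×3.12×3.94 = 49.7.
q = √49.7 = 7.05 m²/s.

q = 7.05 m²/s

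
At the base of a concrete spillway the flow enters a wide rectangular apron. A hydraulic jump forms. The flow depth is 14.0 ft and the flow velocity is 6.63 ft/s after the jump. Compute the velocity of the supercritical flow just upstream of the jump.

Fr₂ = V₂/√(g·y₂) = 6.63/√(32.2×14.0) = 0.312.
Since the conjugate-depth ratio holds either way, y₁/y₂ = ½[√(1 + 8Fr₂²) − 1] = ½[√1.780 − 1] = 0.167.
y₁ = 0.167 × 14.0 = 2.34 ft.
V₁ = q/y₁ = 92.8/2.34 = 39.7 ft/s.

V₁ = 39.7 ft/s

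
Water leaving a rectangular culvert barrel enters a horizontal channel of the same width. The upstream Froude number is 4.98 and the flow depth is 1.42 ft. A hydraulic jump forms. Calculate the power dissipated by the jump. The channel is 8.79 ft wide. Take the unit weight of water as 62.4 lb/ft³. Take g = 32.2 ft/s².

P = 444 hp

Fr₁ = 4.98 (given).
From the momentum equation for a rectangular channel, y₂/y₁ = ½[√(1 + 8Fr₁²) − 1] = ½[√199.4 − 1] = 6.56.
y₂ = 6.56 × 1.42 = 9.32 ft.
V₁ = Fr₁·√(g·y₁) = 4.98×√(32.2×1.42) = 33.7 ft/s; q = V₁·y₁ = 47.8 ft²/s. V₂ = q/y₂ = 47.8/9.32 = 5.13 ft/s. E₁ = y₁ + V₁²/2g = 19.0 ft; E₂ = y₂ + V₂²/2g = 9.73 ft. ΔE = E₁ − E₂ = 9.30 ft.
Q = q·b = 47.8 × 8.79 = 420 cfs. P = γ·Q·ΔE/550 = 62.4 × 420 × 9.30 / 550 = 444 hp.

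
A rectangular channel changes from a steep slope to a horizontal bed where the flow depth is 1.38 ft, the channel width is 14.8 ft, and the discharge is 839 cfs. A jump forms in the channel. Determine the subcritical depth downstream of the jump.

q = Q/b = 839/14.8 = 56.7 ft²/s; V₁ = q/y₁ = 41.1 ft/s. Fr₁ = V₁/√(g·y₁) = 6.16.
Conjugate-depth relation: y₂/y₁ = ½[√(1 + 8Fr₁²) − 1] = ½[√304.8 − 1] = 8.23.
y₂ = 8.23 × 1.38 = 11.4 ft.

y₂ = 11.4 ft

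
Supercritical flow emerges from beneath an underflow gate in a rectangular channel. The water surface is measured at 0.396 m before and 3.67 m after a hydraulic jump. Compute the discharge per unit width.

q = 5.38 m²/s

For a rectangular channel the momentum equation gives q² = ½·g·y₁·y₂·(y₁ + y₂) = ½×9.81×0.396×3.67×4.07 = 29.0.
q = √29.0 = 5.38 m²/s.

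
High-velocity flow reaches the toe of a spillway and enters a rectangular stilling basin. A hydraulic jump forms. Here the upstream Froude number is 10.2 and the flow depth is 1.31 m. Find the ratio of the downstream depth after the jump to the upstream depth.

y₂/y₁ = 13.9

Fr₁ = 10.2 (given).
Sequent-depth ratio: y₂/y₁ = ½[√(1 + 8Fr₁²) − 1] = ½[√833.3 − 1] = 13.9.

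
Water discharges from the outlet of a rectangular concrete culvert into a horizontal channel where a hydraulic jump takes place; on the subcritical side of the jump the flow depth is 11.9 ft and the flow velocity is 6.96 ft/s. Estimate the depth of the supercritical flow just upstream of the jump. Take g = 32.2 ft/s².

y₁ = 2.49 ft

Fr₂ = V₂/√(g·y₂) = 6.96/√(32.2×11.9) = 0.356.
The Bélanger relation is symmetric: y₁/y₂ = ½[√(1 + 8Fr₂²) − 1] = ½[√2.011 − 1] = 0.209.
y₁ = 0.209 × 11.9 = 2.49 ft.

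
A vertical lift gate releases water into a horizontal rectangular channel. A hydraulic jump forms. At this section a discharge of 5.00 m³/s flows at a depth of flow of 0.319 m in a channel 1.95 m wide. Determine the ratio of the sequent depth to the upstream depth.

y₂/y₁ = 5.95

q = Q/b = 5.00/1.95 = 2.56 m²/s; V₁ = q/y₁ = 8.04 m/s. Fr₁ = V₁/√(g·y₁) = 4.54.
Bélanger equation: y₂/y₁ = ½[√(1 + 8Fr₁²) − 1] = ½[√166.2 − 1] = 5.95.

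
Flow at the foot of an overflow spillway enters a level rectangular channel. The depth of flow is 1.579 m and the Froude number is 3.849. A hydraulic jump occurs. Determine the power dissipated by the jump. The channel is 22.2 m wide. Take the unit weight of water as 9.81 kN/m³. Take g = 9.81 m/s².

Fr₁ = 3.849 (given).
By Bélanger, y₂/y₁ = ½[√(1 + 8Fr₁²) − 1] = ½[√119.52 − 1] = 4.966.
y₂ = 4.966 × 1.579 = 7.842 m.
V₁ = Fr₁·√(g·y₁) = 3.849×√(9.81×1.579) = 15.15 m/s; q = V₁·y₁ = 23.92 m²/s. V₂ = q/y₂ = 23.92/7.842 = 3.050 m/s. E₁ = y₁ + V₁²/2g = 13.28 m; E₂ = y₂ + V₂²/2g = 8.316 m. ΔE = E₁ − E₂ = 4.959 m.
Q = q·b = 23.92 × 22.2 = 531.0 m³/s. P = γ·Q·ΔE = 9.81 × 531.0 × 4.959 = 25835 kW.

P = 25835 kW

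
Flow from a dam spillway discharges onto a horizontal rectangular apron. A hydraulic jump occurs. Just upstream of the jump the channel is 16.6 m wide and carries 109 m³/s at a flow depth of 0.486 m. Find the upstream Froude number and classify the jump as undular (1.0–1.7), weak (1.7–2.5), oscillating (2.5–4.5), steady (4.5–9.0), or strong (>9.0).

Fr₁ = 6.19; steady jump

q = Q/b = 109/16.6 = 6.57 m²/s; V₁ = q/y₁ = 13.5 m/s. Fr₁ = V₁/√(g·y₁) = 6.19.
Fr₁ = 6.19 lies in the steady range.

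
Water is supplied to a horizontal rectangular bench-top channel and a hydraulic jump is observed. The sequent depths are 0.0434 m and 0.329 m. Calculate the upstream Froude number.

For a rectangular channel the momentum equation gives q² = ½·g·y₁·y₂·(y₁ + y₂) = ½×9.81×0.0434×0.329×0.372 = 0.0261.
q = √0.0261 = 0.161 m²/s.
V₁ = q/y₁ = 3.72 m/s; Fr₁ = V₁/√(g·y₁) = 5.70.

Fr₁ = 5.70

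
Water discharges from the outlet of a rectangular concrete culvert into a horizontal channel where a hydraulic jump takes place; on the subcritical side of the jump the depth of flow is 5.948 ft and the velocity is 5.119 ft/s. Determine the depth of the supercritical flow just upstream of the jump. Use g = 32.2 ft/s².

y₁ = 1.330 ft

Fr₂ = V₂/√(g·y₂) = 5.119/√(32.2×5.948) = 0.3699.
The Bélanger relation is symmetric: y₁/y₂ = ½[√(1 + 8Fr₂²) − 1] = ½[√2.0945 − 1] = 0.2236.
y₁ = 0.2236 × 5.948 = 1.330 ft.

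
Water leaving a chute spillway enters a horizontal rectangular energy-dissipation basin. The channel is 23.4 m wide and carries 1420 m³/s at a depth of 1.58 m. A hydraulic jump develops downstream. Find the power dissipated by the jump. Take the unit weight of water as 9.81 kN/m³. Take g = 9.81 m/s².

P = 770587 kW

q = Q/b = 1420/23.4 = 60.7 m²/s; V₁ = q/y₁ = 38.4 m/s. Fr₁ = V₁/√(g·y₁) = 9.76.
By Bélanger, y₂/y₁ = ½[√(1 + 8Fr₁²) − 1] = ½[√762.4 − 1] = 13.3.
y₂ = 13.3 × 1.58 = 21.0 m.
Head loss: ΔE = (y₂ − y₁)³/(4y₁y₂) = (21.0 − 1.58)³/(4×1.58×21.0) = 7350/133 = 55.3 m.
P = γ·Q·ΔE = 9.81 × 1420 × 55.3 = 770587 kW.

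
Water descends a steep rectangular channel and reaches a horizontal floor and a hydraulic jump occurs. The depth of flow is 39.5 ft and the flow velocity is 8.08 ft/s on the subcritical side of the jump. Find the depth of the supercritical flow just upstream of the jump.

y₁ = 3.71 ft

Fr₂ = V₂/√(g·y₂) = 8.08/√(32.2×39.5) = 0.227.
Applying the sequent-depth relation in reverse, y₁/y₂ = ½[√(1 + 8Fr₂²) − 1] = ½[√1.411 − 1] = 0.0939.
y₁ = 0.0939 × 39.5 = 3.71 ft.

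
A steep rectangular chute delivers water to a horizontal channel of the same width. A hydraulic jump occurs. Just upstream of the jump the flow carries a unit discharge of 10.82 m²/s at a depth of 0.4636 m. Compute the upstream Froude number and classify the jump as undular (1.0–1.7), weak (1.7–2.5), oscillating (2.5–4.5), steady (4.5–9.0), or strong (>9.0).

Fr₁ = 10.94; strong jump

V₁ = q/y₁ = 10.82/0.4636 = 23.34 m/s. Fr₁ = V₁/√(g·y₁) = 23.34/√(9.81×0.4636) = 10.94.
Fr₁ = 10.94 lies in the strong range.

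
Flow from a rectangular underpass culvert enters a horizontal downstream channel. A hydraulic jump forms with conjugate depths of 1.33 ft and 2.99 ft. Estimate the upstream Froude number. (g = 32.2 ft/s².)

For a rectangular channel the momentum equation gives q² = ½·g·y₁·y₂·(y₁ + y₂) = ½×32.2×1.33×2.99×4.32 = 277.
q = √277 = 16.6 ft²/s.
V₁ = q/y₁ = 12.5 ft/s; Fr₁ = V₁/√(g·y₁) = 1.91.

Fr₁ = 1.91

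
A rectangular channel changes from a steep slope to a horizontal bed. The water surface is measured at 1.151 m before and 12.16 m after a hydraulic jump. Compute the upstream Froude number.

For a rectangular channel the momentum equation gives q² = ½·g·y₁·y₂·(y₁ + y₂) = ½×9.81×1.151×12.16×13.31 = 913.8.
q = √913.8 = 30.23 m²/s.
V₁ = q/y₁ = 26.26 m/s; Fr₁ = V₁/√(g·y₁) = 7.816.

Fr₁ = 7.816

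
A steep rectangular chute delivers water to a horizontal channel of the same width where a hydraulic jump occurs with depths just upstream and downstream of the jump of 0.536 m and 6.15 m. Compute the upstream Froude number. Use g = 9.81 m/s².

For a rectangular channel the momentum equation gives q² = ½·g·y₁·y₂·(y₁ + y₂) = ½×9.81×0.536×6.15×6.69 = 108.
q = √108 = 10.4 m²/s.
V₁ = q/y₁ = 19.4 m/s; Fr₁ = V₁/√(g·y₁) = 8.46.

Fr₁ = 8.46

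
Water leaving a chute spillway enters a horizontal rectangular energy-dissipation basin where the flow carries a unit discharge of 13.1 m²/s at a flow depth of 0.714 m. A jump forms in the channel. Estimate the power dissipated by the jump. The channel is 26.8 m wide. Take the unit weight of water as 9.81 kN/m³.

V₁ = q/y₁ = 13.1/0.714 = 18.3 m/s. Fr₁ = V₁/√(g·y₁) = 18.3/√(9.81×0.714) = 6.93.
Conjugate-depth relation: y₂/y₁ = ½[√(1 + 8Fr₁²) − 1] = ½[√385.5 − 1] = 9.32.
y₂ = 9.32 × 0.714 = 6.65 m.
Head loss: ΔE = (y₂ − y₁)³/(4y₁y₂) = (6.65 − 0.714)³/(4×0.714×6.65) = 209/19.0 = 11.0 m.
Q = q·b = 13.1 × 26.8 = 351 m³/s. P = γ·Q·ΔE = 9.81 × 351 × 11.0 = 37959 kW.

P = 37959 kW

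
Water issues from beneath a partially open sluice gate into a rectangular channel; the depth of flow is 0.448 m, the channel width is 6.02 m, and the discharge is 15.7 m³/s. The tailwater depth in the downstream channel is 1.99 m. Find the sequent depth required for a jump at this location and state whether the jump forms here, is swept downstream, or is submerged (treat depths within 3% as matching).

y₂ = 1.55 m; the jump is submerged

q = Q/b = 15.7/6.02 = 2.61 m²/s; V₁ = q/y₁ = 5.82 m/s. Fr₁ = V₁/√(g·y₁) = 2.78.
Bélanger equation: y₂/y₁ = ½[√(1 + 8Fr₁²) − 1] = ½[√62.69 − 1] = 3.46.
y₂ = 3.46 × 0.448 = 1.55 m.
Tailwater y_tw = 1.99 m: y_tw > y₂, so the jump is submerged.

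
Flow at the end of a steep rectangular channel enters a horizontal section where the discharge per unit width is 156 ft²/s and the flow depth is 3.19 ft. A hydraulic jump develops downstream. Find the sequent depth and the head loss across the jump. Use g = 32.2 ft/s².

y₂ = 20.2 ft; ΔE = 19.2 ft

V₁ = q/y₁ = 156/3.19 = 48.9 ft/s. Fr₁ = V₁/√(g·y₁) = 48.9/√(32.2×3.19) = 4.83.
Sequent-depth ratio: y₂/y₁ = ½[√(1 + 8Fr₁²) − 1] = ½[√187.3 − 1] = 6.34.
y₂ = 6.34 × 3.19 = 20.2 ft.
V₂ = q/y₂ = 156/20.2 = 7.71 ft/s. E₁ = y₁ + V₁²/2g = 40.3 ft; E₂ = y₂ + V₂²/2g = 21.2 ft. ΔE = E₁ − E₂ = 19.2 ft.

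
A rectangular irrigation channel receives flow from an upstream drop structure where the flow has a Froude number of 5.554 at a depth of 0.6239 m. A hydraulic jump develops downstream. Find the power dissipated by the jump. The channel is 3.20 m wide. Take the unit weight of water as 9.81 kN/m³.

Fr₁ = 5.554 (given).
Sequent-depth ratio: y₂/y₁ = ½[√(1 + 8Fr₁²) − 1] = ½[√247.78 − 1] = 7.370.
y₂ = 7.370 × 0.6239 = 4.598 m.
Head loss: ΔE = (y₂ − y₁)³/(4y₁y₂) = (4.598 − 0.6239)³/(4×0.6239×4.598) = 62.78/11.48 = 5.471 m.
V₁ = Fr₁·√(g·y₁) = 5.554×√(9.81×0.6239) = 13.74 m/s; q = V₁·y₁ = 8.573 m²/s. Q = q·b = 8.573 × 3.20 = 27.43 m³/s. P = γ·Q·ΔE = 9.81 × 27.43 × 5.471 = 1472 kW.

P = 1472 kW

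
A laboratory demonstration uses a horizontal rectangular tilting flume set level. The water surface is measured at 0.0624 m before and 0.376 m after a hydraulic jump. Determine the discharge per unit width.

For a rectangular channel the momentum equation gives q² = ½·g·y₁·y₂·(y₁ + y₂) = ½×9.81×0.0624×0.376×0.438 = 0.0505.
q = √0.0505 = 0.225 m²/s.

q = 0.225 m²/s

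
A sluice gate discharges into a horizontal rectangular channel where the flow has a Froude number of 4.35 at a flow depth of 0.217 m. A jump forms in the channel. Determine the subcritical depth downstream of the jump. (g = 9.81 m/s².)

Fr₁ = 4.35 (given).
Sequent-depth ratio: y₂/y₁ = ½[√(1 + 8Fr₁²) − 1] = ½[√152.4 − 1] = 5.67.
y₂ = 5.67 × 0.217 = 1.23 m.

y₂ = 1.23 m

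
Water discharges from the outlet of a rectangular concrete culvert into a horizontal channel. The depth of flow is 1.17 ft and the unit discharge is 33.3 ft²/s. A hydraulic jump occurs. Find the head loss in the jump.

ΔE = 6.30 ft

V₁ = q/y₁ = 33.3/1.17 = 28.5 ft/s. Fr₁ = V₁/√(g·y₁) = 28.5/√(32.2×1.17) = 4.64.
From the momentum equation for a rectangular channel, y₂/y₁ = ½[√(1 + 8Fr₁²) − 1] = ½[√173.0 − 1] = 6.08.
y₂ = 6.08 × 1.17 = 7.11 ft.
V₂ = q/y₂ = 33.3/7.11 = 4.68 ft/s. E₁ = y₁ + V₁²/2g = 13.7 ft; E₂ = y₂ + V₂²/2g = 7.45 ft. ΔE = E₁ − E₂ = 6.30 ft.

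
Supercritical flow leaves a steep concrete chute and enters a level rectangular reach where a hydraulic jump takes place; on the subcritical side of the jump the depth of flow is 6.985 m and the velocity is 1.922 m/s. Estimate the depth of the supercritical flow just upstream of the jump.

y₁ = 0.6858 m

Fr₂ = V₂/√(g·y₂) = 1.922/√(9.81×6.985) = 0.2322.
From the momentum equation (using Fr₂), y₁/y₂ = ½[√(1 + 8Fr₂²) − 1] = ½[√1.4313 − 1] = 0.09818.
y₁ = 0.09818 × 6.985 = 0.6858 m.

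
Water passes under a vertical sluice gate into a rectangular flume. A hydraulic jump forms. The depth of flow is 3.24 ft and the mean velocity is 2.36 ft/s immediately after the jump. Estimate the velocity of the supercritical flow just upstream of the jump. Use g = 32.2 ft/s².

Fr₂ = V₂/√(g·y₂) = 2.36/√(32.2×3.24) = 0.231.
Since the conjugate-depth ratio holds either way, y₁/y₂ = ½[√(1 + 8Fr₂²) − 1] = ½[√1.427 − 1] = 0.0973.
y₁ = 0.0973 × 3.24 = 0.315 ft.
V₁ = q/y₁ = 7.65/0.315 = 24.3 ft/s.

V₁ = 24.3 ft/s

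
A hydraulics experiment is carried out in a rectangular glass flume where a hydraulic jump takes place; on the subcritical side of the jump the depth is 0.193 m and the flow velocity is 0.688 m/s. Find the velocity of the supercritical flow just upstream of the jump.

Fr₂ = V₂/√(g·y₂) = 0.688/√(9.81×0.193) = 0.500.
Since the conjugate-depth ratio holds either way, y₁/y₂ = ½[√(1 + 8Fr₂²) − 1] = ½[√3.000 − 1] = 0.366.
y₁ = 0.366 × 0.193 = 0.0706 m.
V₁ = q/y₁ = 0.133/0.0706 = 1.88 m/s.

V₁ = 1.88 m/s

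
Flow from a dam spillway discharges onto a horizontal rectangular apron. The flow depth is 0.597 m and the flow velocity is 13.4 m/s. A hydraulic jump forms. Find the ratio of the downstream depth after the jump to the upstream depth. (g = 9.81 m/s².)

Fr₁ = V₁/√(g·y₁) = 13.4/√(9.81×0.597) = 5.54.
Sequent-depth ratio: y₂/y₁ = ½[√(1 + 8Fr₁²) − 1] = ½[√246.3 − 1] = 7.35.

y₂/y₁ = 7.35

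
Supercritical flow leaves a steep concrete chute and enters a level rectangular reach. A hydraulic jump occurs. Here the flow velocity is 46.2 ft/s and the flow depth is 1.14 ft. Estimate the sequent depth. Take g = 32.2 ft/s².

Fr₁ = V₁/√(g·y₁) = 46.2/√(32.2×1.14) = 7.63.
Sequent-depth ratio: y₂/y₁ = ½[√(1 + 8Fr₁²) − 1] = ½[√466.2 − 1] = 10.3.
y₂ = 10.3 × 1.14 = 11.7 ft.

y₂ = 11.7 ft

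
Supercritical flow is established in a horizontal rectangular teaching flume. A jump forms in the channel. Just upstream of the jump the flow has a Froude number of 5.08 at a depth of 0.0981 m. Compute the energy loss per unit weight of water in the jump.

ΔE = 0.678 m

Fr₁ = 5.08 (given).
By Bélanger, y₂/y₁ = ½[√(1 + 8Fr₁²) − 1] = ½[√207.5 − 1] = 6.70.
y₂ = 6.70 × 0.0981 = 0.657 m.
Head loss: ΔE = (y₂ − y₁)³/(4y₁y₂) = (0.657 − 0.0981)³/(4×0.0981×0.657) = 0.175/0.258 = 0.678 m.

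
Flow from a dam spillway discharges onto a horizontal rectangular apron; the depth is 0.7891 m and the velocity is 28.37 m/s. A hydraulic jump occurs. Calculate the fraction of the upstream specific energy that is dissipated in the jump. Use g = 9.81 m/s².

ΔE/E₁ = 0.732 (73.2%)

Fr₁ = V₁/√(g·y₁) = 28.37/√(9.81×0.7891) = 10.20.
By Bélanger, y₂/y₁ = ½[√(1 + 8Fr₁²) − 1] = ½[√832.78 − 1] = 13.93.
y₂ = 13.93 × 0.7891 = 10.99 m.
E₁ = y₁ + V₁²/2g = 41.81 m. ΔE = (y₂ − y₁)³/(4y₁y₂) = 30.61 m. ΔE/E₁ = 30.61/41.81 = 0.732.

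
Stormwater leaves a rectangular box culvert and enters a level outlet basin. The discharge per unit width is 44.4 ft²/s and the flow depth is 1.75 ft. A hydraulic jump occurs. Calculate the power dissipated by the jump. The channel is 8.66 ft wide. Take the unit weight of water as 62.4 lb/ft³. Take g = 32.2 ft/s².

V₁ = q/y₁ = 44.4/1.75 = 25.4 ft/s. Fr₁ = V₁/√(g·y₁) = 25.4/√(32.2×1.75) = 3.38.
From the momentum equation for a rectangular channel, y₂/y₁ = ½[√(1 + 8Fr₁²) − 1] = ½[√92.39 − 1] = 4.31.
y₂ = 4.31 × 1.75 = 7.54 ft.
V₂ = q/y₂ = 44.4/7.54 = 5.89 ft/s. E₁ = y₁ + V₁²/2g = 11.7 ft; E₂ = y₂ + V₂²/2g = 8.07 ft. ΔE = E₁ − E₂ = 3.67 ft.
Q = q·b = 44.4 × 8.66 = 385 cfs. P = γ·Q·ΔE/550 = 62.4 × 385 × 3.67 / 550 = 160 hp.

P = 160 hp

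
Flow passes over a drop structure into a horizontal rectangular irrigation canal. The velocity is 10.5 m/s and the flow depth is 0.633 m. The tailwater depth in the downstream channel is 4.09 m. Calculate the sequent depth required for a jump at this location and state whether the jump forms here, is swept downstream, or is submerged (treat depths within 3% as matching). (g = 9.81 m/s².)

Fr₁ = V₁/√(g·y₁) = 10.5/√(9.81×0.633) = 4.21.
Conjugate-depth relation: y₂/y₁ = ½[√(1 + 8Fr₁²) − 1] = ½[√143.0 − 1] = 5.48.
y₂ = 5.48 × 0.633 = 3.47 m.
Tailwater y_tw = 4.09 m: y_tw > y₂, so the jump is submerged.

y₂ = 3.47 m; the jump is submerged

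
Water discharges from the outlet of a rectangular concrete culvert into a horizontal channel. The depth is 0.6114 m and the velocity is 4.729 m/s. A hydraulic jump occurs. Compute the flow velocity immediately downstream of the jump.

V₂ = 2.078 m/s

Fr₁ = V₁/√(g·y₁) = 4.729/√(9.81×0.6114) = 1.931.
Bélanger equation: y₂/y₁ = ½[√(1 + 8Fr₁²) − 1] = ½[√30.829 − 1] = 2.276.
y₂ = 2.276 × 0.6114 = 1.392 m.
q = V₁·y₁ = 4.729 × 0.6114 = 2.891 m²/s.
V₂ = q/y₂ = 2.891/1.392 = 2.078 m/s.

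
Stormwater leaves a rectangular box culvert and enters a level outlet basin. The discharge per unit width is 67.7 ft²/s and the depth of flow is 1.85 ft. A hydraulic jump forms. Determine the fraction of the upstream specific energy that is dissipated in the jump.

ΔE/E₁ = 0.468 (46.8%)

V₁ = q/y₁ = 67.7/1.85 = 36.6 ft/s. Fr₁ = V₁/√(g·y₁) = 36.6/√(32.2×1.85) = 4.74.
From the momentum equation for a rectangular channel, y₂/y₁ = ½[√(1 + 8Fr₁²) − 1] = ½[√180.8 − 1] = 6.22.
y₂ = 6.22 × 1.85 = 11.5 ft.
E₁ = y₁ + V₁²/2g = 22.6 ft. ΔE = (y₂ − y₁)³/(4y₁y₂) = 10.6 ft. ΔE/E₁ = 10.6/22.6 = 0.468.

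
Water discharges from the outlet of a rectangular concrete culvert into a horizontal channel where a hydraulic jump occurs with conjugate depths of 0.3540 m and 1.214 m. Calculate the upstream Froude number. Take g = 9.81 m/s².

Fr₁ = 2.756

For a rectangular channel the momentum equation gives q² = ½·g·y₁·y₂·(y₁ + y₂) = ½×9.81×0.3540×1.214×1.568 = 3.305.
q = √3.305 = 1.818 m²/s.
V₁ = q/y₁ = 5.136 m/s; Fr₁ = V₁/√(g·y₁) = 2.756.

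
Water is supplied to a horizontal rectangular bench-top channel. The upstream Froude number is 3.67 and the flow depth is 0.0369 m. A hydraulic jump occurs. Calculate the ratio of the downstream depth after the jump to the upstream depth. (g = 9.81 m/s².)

Fr₁ = 3.67 (given).
Sequent-depth ratio: y₂/y₁ = ½[√(1 + 8Fr₁²) − 1] = ½[√108.8 − 1] = 4.71.

y₂/y₁ = 4.71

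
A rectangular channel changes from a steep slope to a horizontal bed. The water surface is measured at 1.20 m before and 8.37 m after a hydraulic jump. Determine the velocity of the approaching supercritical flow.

V₁ = 18.1 m/s

For a rectangular channel the momentum equation gives q² = ½·g·y₁·y₂·(y₁ + y₂) = ½×9.81×1.20×8.37×9.57 = 471.
q = √471 = 21.7 m²/s.
V₁ = q/y₁ = 21.7/1.20 = 18.1 m/s.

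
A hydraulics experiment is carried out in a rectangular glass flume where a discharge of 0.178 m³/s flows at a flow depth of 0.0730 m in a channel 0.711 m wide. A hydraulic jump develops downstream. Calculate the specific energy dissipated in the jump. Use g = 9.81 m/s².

ΔE = 0.267 m

q = Q/b = 0.178/0.711 = 0.250 m²/s; V₁ = q/y₁ = 3.43 m/s. Fr₁ = V₁/√(g·y₁) = 4.05.
By Bélanger, y₂/y₁ = ½[√(1 + 8Fr₁²) − 1] = ½[√132.4 − 1] = 5.25.
y₂ = 5.25 × 0.0730 = 0.383 m.
V₂ = q/y₂ = 0.250/0.383 = 0.653 m/s. E₁ = y₁ + V₁²/2g = 0.672 m; E₂ = y₂ + V₂²/2g = 0.405 m. ΔE = E₁ − E₂ = 0.267 m.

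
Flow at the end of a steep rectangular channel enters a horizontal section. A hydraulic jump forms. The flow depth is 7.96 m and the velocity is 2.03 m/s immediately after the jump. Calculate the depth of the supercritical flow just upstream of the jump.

y₁ = 0.766 m

Fr₂ = V₂/√(g·y₂) = 2.03/√(9.81×7.96) = 0.230.
Applying the sequent-depth relation in reverse, y₁/y₂ = ½[√(1 + 8Fr₂²) − 1] = ½[√1.422 − 1] = 0.0963.
y₁ = 0.0963 × 7.96 = 0.766 m.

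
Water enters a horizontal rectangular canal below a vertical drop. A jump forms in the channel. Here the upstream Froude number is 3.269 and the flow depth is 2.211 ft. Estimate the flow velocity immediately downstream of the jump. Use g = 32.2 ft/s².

V₂ = 6.646 ft/s

Fr₁ = 3.269 (given).
From the momentum equation for a rectangular channel, y₂/y₁ = ½[√(1 + 8Fr₁²) − 1] = ½[√86.491 − 1] = 4.150.
y₂ = 4.150 × 2.211 = 9.176 ft.
V₁ = Fr₁·√(g·y₁) = 3.269×√(32.2×2.211) = 27.58 ft/s; q = V₁·y₁ = 60.99 ft²/s.
V₂ = q/y₂ = 60.99/9.176 = 6.646 ft/s.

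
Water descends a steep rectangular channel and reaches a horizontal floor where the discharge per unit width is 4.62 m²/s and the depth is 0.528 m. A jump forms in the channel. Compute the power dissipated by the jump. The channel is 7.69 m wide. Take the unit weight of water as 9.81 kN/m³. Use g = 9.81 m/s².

P = 576 kW

V₁ = q/y₁ = 4.62/0.528 = 8.75 m/s. Fr₁ = V₁/√(g·y₁) = 8.75/√(9.81×0.528) = 3.84.
By Bélanger, y₂/y₁ = ½[√(1 + 8Fr₁²) − 1] = ½[√119.3 − 1] = 4.96.
y₂ = 4.96 × 0.528 = 2.62 m.
Head loss: ΔE = (y₂ − y₁)³/(4y₁y₂) = (2.62 − 0.528)³/(4×0.528×2.62) = 9.14/5.53 = 1.65 m.
Q = q·b = 4.62 × 7.69 = 35.5 m³/s. P = γ·Q·ΔE = 9.81 × 35.5 × 1.65 = 576 kW.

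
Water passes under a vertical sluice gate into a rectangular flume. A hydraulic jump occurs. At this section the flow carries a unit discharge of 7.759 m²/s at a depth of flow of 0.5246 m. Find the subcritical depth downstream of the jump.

V₁ = q/y₁ = 7.759/0.5246 = 14.79 m/s. Fr₁ = V₁/√(g·y₁) = 14.79/√(9.81×0.5246) = 6.520.
By Bélanger, y₂/y₁ = ½[√(1 + 8Fr₁²) − 1] = ½[√341.05 − 1] = 8.734.
y₂ = 8.734 × 0.5246 = 4.582 m.

y₂ = 4.582 m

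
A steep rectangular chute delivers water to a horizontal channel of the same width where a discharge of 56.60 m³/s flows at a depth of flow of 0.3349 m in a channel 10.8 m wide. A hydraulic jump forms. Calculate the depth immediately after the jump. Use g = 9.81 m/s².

y₂ = 3.925 m

q = Q/b = 56.60/10.8 = 5.241 m²/s; V₁ = q/y₁ = 15.65 m/s. Fr₁ = V₁/√(g·y₁) = 8.633.
From the momentum equation for a rectangular channel, y₂/y₁ = ½[√(1 + 8Fr₁²) − 1] = ½[√597.29 − 1] = 11.72.
y₂ = 11.72 × 0.3349 = 3.925 m.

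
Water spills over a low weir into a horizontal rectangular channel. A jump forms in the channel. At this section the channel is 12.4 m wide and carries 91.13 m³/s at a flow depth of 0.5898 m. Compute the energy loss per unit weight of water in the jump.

q = Q/b = 91.13/12.4 = 7.349 m²/s; V₁ = q/y₁ = 12.46 m/s. Fr₁ = V₁/√(g·y₁) = 5.180.
From the momentum equation for a rectangular channel, y₂/y₁ = ½[√(1 + 8Fr₁²) − 1] = ½[√215.68 − 1] = 6.843.
y₂ = 6.843 × 0.5898 = 4.036 m.
Head loss: ΔE = (y₂ − y₁)³/(4y₁y₂) = (4.036 − 0.5898)³/(4×0.5898×4.036) = 40.93/9.522 = 4.298 m.

ΔE = 4.298 m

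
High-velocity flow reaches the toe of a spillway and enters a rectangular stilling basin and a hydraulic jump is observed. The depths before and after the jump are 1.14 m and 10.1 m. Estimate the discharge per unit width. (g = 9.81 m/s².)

For a rectangular channel the momentum equation gives q² = ½·g·y₁·y₂·(y₁ + y₂) = ½×9.81×1.14×10.1×11.2 = 635.
q = √635 = 25.2 m²/s.

q = 25.2 m²/s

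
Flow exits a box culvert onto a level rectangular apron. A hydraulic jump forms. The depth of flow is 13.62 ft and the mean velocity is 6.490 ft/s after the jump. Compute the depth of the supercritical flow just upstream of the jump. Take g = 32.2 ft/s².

y₁ = 2.246 ft

Fr₂ = V₂/√(g·y₂) = 6.490/√(32.2×13.62) = 0.3099.
Applying the sequent-depth relation in reverse, y₁/y₂ = ½[√(1 + 8Fr₂²) − 1] = ½[√1.7683 − 1] = 0.1649.
y₁ = 0.1649 × 13.62 = 2.246 ft.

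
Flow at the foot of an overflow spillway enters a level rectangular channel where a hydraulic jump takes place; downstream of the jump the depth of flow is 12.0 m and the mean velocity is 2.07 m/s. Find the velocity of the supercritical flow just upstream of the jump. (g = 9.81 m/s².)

V₁ = 30.4 m/s

Fr₂ = V₂/√(g·y₂) = 2.07/√(9.81×12.0) = 0.191.
Since the conjugate-depth ratio holds either way, y₁/y₂ = ½[√(1 + 8Fr₂²) − 1] = ½[√1.291 − 1] = 0.0682.
y₁ = 0.0682 × 12.0 = 0.818 m.
V₁ = q/y₁ = 24.8/0.818 = 30.4 m/s.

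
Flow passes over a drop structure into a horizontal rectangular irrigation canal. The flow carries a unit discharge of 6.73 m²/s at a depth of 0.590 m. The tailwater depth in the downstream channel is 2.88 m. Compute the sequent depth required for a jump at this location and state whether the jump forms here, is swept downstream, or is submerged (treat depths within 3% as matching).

V₁ = q/y₁ = 6.73/0.590 = 11.4 m/s. Fr₁ = V₁/√(g·y₁) = 11.4/√(9.81×0.590) = 4.74.
Bélanger equation: y₂/y₁ = ½[√(1 + 8Fr₁²) − 1] = ½[√180.8 − 1] = 6.22.
y₂ = 6.22 × 0.590 = 3.67 m.
Tailwater y_tw = 2.88 m: y_tw < y₂, so the jump is swept downstream.

y₂ = 3.67 m; the jump is swept downstream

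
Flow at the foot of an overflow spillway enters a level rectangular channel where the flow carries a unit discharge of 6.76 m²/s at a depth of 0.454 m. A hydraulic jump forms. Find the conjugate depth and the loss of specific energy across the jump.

y₂ = 4.31 m; ΔE = 7.32 m

V₁ = q/y₁ = 6.76/0.454 = 14.9 m/s. Fr₁ = V₁/√(g·y₁) = 14.9/√(9.81×0.454) = 7.06.
Conjugate-depth relation: y₂/y₁ = ½[√(1 + 8Fr₁²) − 1] = ½[√399.2 − 1] = 9.49.
y₂ = 9.49 × 0.454 = 4.31 m.
V₂ = q/y₂ = 6.76/4.31 = 1.57 m/s. E₁ = y₁ + V₁²/2g = 11.8 m; E₂ = y₂ + V₂²/2g = 4.43 m. ΔE = E₁ − E₂ = 7.32 m.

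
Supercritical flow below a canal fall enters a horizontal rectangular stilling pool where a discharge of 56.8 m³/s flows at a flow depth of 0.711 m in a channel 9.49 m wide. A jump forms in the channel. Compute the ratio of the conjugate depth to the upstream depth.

q = Q/b = 56.8/9.49 = 5.99 m²/s; V₁ = q/y₁ = 8.42 m/s. Fr₁ = V₁/√(g·y₁) = 3.19.
From the momentum equation for a rectangular channel, y₂/y₁ = ½[√(1 + 8Fr₁²) − 1] = ½[√82.28 − 1] = 4.04.

y₂/y₁ = 4.04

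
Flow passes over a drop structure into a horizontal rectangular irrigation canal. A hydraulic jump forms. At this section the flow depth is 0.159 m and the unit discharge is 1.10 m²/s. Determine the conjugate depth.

V₁ = q/y₁ = 1.10/0.159 = 6.92 m/s. Fr₁ = V₁/√(g·y₁) = 6.92/√(9.81×0.159) = 5.54.
By Bélanger, y₂/y₁ = ½[√(1 + 8Fr₁²) − 1] = ½[√246.5 − 1] = 7.35.
y₂ = 7.35 × 0.159 = 1.17 m.

y₂ = 1.17 m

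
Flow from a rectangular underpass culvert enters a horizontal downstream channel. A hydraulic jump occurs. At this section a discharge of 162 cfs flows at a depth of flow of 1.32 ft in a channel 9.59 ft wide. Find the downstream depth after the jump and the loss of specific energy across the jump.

q = Q/b = 162/9.59 = 16.9 ft²/s; V₁ = q/y₁ = 12.8 ft/s. Fr₁ = V₁/√(g·y₁) = 1.96.
Conjugate-depth relation: y₂/y₁ = ½[√(1 + 8Fr₁²) − 1] = ½[√31.83 − 1] = 2.32.
y₂ = 2.32 × 1.32 = 3.06 ft.
V₂ = q/y₂ = 16.9/3.06 = 5.51 ft/s. E₁ = y₁ + V₁²/2g = 3.86 ft; E₂ = y₂ + V₂²/2g = 3.54 ft. ΔE = E₁ − E₂ = 0.328 ft.

y₂ = 3.06 ft; ΔE = 0.328 ft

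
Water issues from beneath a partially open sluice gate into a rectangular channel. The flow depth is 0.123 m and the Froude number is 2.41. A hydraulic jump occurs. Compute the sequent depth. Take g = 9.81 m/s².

y₂ = 0.362 m

Fr₁ = 2.41 (given).
By Bélanger, y₂/y₁ = ½[√(1 + 8Fr₁²) − 1] = ½[√47.46 − 1] = 2.94.
y₂ = 2.94 × 0.123 = 0.362 m.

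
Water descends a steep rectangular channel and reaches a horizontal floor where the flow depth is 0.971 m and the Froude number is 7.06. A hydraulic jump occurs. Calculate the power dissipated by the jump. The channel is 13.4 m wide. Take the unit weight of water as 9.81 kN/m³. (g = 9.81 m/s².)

Fr₁ = 7.06 (given).
Conjugate-depth relation: y₂/y₁ = ½[√(1 + 8Fr₁²) − 1] = ½[√399.7 − 1] = 9.50.
y₂ = 9.50 × 0.971 = 9.22 m.
Head loss: ΔE = (y₂ − y₁)³/(4y₁y₂) = (9.22 − 0.971)³/(4×0.971×9.22) = 562/35.8 = 15.7 m.
V₁ = Fr₁·√(g·y₁) = 7.06×√(9.81×0.971) = 21.8 m/s; q = V₁·y₁ = 21.2 m²/s. Q = q·b = 21.2 × 13.4 = 284 m³/s. P = γ·Q·ΔE = 9.81 × 284 × 15.7 = 43611 kW.

P = 43611 kW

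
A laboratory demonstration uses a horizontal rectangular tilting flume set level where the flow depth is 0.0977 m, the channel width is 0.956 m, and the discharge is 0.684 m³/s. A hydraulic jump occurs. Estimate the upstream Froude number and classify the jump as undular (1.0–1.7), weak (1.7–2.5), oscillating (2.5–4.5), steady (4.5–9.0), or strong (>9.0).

q = Q/b = 0.684/0.956 = 0.715 m²/s; V₁ = q/y₁ = 7.32 m/s. Fr₁ = V₁/√(g·y₁) = 7.48.
Fr₁ = 7.48 lies in the steady range.

Fr₁ = 7.48; steady jump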